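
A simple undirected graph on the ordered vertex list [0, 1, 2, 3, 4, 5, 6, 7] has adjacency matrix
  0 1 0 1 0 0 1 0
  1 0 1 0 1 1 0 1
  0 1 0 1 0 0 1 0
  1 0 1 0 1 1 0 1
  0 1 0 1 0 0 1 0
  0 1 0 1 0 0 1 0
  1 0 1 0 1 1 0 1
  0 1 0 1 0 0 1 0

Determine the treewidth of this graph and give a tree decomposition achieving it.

The largest bag has 4 vertices, giving width 3; this decomposition certifies tw(G) ≤ 3. For the lower bound: the 4 vertex sets {0,1}, {2,3}, {6}, {4} are disjoint, each induces a connected subgraph, and every pair is joined by at least one edge of G. Contracting each set to a single vertex therefore yields K_{4} as a minor, and since treewidth is minor-monotone, tw(G) ≥ tw(K_{4}) = 3. Hence tw(G) = 3 exactly.

Treewidth 3.
Bags: B1 = {0, 1, 3, 6}  B2 = {1, 2, 3, 6}  B3 = {1, 3, 4, 6}  B4 = {1, 3, 6, 7}  B5 = {1, 3, 5, 6}
Tree: B1–B2, B2–B3, B3–B4, B4–B5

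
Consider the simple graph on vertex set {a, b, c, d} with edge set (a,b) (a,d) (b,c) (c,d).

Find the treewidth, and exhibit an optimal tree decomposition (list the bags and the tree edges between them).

Each bag holds 3 vertices, so the decomposition has width 2, which upper-bounds the treewidth. The edges b–a–d–c–b form a cycle, so G is not a tree and its treewidth is at least 2. The upper and lower bounds meet at 2, so that is the treewidth.

Treewidth 2.
One such decomposition:
Bags: B1 = {a, b, d}  B2 = {b, c, d}
Tree: B1–B2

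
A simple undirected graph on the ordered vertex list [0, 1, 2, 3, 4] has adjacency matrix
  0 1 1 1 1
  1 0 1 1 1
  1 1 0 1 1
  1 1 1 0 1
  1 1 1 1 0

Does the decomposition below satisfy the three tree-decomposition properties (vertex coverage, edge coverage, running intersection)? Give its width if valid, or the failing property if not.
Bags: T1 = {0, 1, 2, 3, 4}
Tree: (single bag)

Yes; width 4.

Every vertex of G appears in some bag (union = {0, 1, 2, 3, 4}); every edge is covered by a bag; and for each vertex v the set of bags containing v is connected in the bag tree. The decomposition is therefore valid. The largest bag has 5 vertices, so the width is 4.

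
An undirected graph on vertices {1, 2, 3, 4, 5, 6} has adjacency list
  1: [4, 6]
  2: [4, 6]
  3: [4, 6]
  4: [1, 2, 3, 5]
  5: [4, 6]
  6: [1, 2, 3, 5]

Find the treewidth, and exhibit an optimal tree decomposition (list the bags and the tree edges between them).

Treewidth 2.
Bags: B1 = {3, 4, 6}  B2 = {1, 4, 6}  B3 = {4, 5, 6}  B4 = {2, 4, 6}
Tree: B1–B2, B2–B3, B3–B4

Each bag holds 3 vertices, so the decomposition has width 2, which upper-bounds the treewidth. The edges 3–4–1–6–3 form a cycle, so G is not a tree and its treewidth is at least 2. The upper and lower bounds meet at 2, so that is the treewidth.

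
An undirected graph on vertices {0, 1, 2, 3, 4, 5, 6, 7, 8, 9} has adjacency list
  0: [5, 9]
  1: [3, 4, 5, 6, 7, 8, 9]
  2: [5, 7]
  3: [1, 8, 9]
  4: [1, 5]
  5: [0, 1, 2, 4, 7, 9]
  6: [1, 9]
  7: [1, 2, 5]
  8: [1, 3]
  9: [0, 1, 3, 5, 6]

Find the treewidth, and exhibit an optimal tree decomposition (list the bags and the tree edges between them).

Each bag holds 3 vertices, so the decomposition has width 2, which upper-bounds the treewidth. For the lower bound, the 3 vertices {0, 5, 9} are pairwise adjacent, and any tree decomposition puts a clique entirely inside one bag — forcing width ≥ 2. Hence tw(G) = 2 exactly.

Treewidth 2.
Bags: B1 = {1, 5, 9}  B2 = {1, 4, 5}  B3 = {1, 6, 9}  B4 = {0, 5, 9}  B5 = {1, 5, 7}  B6 = {1, 3, 9}  B7 = {2, 5, 7}  B8 = {1, 3, 8}
Tree: B1–B2, B1–B3, B1–B4, B2–B5, B1–B6, B5–B7, B6–B8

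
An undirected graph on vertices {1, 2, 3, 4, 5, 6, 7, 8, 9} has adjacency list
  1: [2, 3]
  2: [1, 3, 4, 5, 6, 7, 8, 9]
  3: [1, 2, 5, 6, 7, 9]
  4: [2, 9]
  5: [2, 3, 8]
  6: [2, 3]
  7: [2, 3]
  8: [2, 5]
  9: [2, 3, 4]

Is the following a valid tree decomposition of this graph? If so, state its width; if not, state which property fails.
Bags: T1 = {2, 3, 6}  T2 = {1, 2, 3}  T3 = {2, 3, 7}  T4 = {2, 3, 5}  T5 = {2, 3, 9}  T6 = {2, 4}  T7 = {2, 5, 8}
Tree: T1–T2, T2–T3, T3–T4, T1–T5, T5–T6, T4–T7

No — edge (9,4) lies in no bag.

A tree decomposition must satisfy three properties: every vertex lies in some bag; for every edge, both endpoints lie together in some bag; and for every vertex, the bags containing it form a connected subtree. Here edge (9,4) lies in no bag, so the decomposition is invalid.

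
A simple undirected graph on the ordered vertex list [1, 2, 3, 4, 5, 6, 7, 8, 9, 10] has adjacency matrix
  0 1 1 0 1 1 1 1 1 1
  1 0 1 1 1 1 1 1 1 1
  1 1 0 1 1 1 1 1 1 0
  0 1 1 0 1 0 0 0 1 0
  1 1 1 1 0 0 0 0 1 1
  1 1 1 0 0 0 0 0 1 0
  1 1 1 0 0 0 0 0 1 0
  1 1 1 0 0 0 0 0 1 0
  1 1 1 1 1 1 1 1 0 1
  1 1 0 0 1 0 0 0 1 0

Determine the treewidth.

A width-4 tree decomposition is:
Bags: B1 = {1, 2, 5, 9, 10}  B2 = {1, 2, 3, 5, 9}  B3 = {1, 2, 3, 7, 9}  B4 = {1, 2, 3, 8, 9}  B5 = {2, 3, 4, 5, 9}  B6 = {1, 2, 3, 6, 9}
Tree: B1–B2, B2–B3, B2–B4, B2–B5, B4–B6
Every bag has size at most 5, so the width is 5 − 1 = 4 and tw(G) ≤ 4. Conversely, {1, 2, 5, 9, 10} is a clique of size 5, and the vertices of any clique must share a bag in every tree decomposition; so some bag has ≥ 5 vertices and tw(G) ≥ 4. The upper and lower bounds meet at 4, so that is the treewidth.

4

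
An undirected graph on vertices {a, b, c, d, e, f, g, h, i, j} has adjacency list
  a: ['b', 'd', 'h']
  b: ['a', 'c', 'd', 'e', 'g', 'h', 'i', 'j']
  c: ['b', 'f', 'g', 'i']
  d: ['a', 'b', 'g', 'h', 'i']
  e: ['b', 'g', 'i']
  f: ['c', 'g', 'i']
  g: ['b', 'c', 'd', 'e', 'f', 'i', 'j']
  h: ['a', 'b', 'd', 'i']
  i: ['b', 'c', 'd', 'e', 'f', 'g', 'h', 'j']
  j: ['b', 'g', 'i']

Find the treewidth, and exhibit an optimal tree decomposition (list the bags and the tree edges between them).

The largest bag has 4 vertices, giving width 3; this decomposition certifies tw(G) ≤ 3. For the lower bound, the 4 vertices {c, f, g, i} are pairwise adjacent, and any tree decomposition puts a clique entirely inside one bag — forcing width ≥ 3. Hence tw(G) = 3 exactly.

Treewidth 3.
One such decomposition:
Bags: B1 = {b, g, i, j}  B2 = {b, c, g, i}  B3 = {b, e, g, i}  B4 = {b, d, g, i}  B5 = {b, d, h, i}  B6 = {c, f, g, i}  B7 = {a, b, d, h}
Tree: B1–B2, B2–B3, B2–B4, B4–B5, B2–B6, B5–B7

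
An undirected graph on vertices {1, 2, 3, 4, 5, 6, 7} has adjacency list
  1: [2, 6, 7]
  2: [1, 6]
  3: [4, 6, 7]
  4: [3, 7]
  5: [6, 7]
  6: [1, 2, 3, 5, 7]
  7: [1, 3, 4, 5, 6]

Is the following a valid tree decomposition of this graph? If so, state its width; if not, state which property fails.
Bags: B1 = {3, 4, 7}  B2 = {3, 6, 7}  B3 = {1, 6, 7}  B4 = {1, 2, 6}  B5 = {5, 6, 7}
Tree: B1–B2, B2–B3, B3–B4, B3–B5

Yes; width 2.

Checking the three conditions: (i) the bags cover all of {1, 2, 3, 4, 5, 6, 7}; (ii) for each edge, some bag contains both endpoints; (iii) the bags containing any fixed vertex form a subtree. All hold, so the decomposition is valid with width 3 − 1 = 2.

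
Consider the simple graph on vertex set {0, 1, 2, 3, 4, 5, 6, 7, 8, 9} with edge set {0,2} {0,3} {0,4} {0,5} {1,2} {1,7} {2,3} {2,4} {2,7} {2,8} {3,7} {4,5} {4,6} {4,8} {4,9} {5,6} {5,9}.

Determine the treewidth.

2

A width-2 tree decomposition is:
Bags: B1 = {0, 4, 5}  B2 = {0, 2, 4}  B3 = {2, 4, 8}  B4 = {4, 5, 6}  B5 = {0, 2, 3}  B6 = {2, 3, 7}  B7 = {4, 5, 9}  B8 = {1, 2, 7}
Tree: B1–B2, B2–B3, B1–B4, B2–B5, B5–B6, B4–B7, B6–B8
Every bag has size at most 3, so the width is 3 − 1 = 2 and tw(G) ≤ 2. For the lower bound, the 3 vertices {4, 5, 9} are pairwise adjacent, and any tree decomposition puts a clique entirely inside one bag — forcing width ≥ 2. Hence tw(G) = 2 exactly.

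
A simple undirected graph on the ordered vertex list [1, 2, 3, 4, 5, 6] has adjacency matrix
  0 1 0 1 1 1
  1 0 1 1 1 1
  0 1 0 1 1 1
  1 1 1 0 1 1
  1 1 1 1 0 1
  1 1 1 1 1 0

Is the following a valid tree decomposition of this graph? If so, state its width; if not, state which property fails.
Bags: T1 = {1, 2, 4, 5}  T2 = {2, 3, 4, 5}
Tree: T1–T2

A tree decomposition must satisfy three properties: every vertex lies in some bag; for every edge, both endpoints lie together in some bag; and for every vertex, the bags containing it form a connected subtree. Here vertex 6 appears in no bag, so the decomposition is invalid.

No — vertex 6 appears in no bag.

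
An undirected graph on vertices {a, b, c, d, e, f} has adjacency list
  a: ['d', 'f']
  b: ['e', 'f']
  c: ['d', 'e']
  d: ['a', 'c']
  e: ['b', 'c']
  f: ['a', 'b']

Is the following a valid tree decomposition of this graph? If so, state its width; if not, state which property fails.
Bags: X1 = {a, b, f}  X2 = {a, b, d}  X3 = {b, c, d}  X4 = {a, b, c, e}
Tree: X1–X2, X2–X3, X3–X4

No — bags containing vertex a are not connected in the tree.

A tree decomposition must satisfy three properties: every vertex lies in some bag; for every edge, both endpoints lie together in some bag; and for every vertex, the bags containing it form a connected subtree. Here bags containing vertex a are not connected in the tree, so the decomposition is invalid.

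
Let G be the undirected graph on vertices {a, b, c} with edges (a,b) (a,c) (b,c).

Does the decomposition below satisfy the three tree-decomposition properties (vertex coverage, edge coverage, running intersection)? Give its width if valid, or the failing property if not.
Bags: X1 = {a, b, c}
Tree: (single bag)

Yes; width 2.

Vertex coverage: the bags together contain {a, b, c}, the full vertex set. Edge coverage: each edge of G has both endpoints in at least one bag. Running intersection: for every vertex, the bags containing it form a connected subtree. All three properties hold, so this is a valid tree decomposition of width max|bag| − 1 = 2, and hence tw(G) ≤ 2.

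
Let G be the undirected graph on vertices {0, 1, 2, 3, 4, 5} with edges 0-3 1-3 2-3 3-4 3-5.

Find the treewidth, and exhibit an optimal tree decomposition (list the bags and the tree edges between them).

Treewidth 1.
Bags: B1 = {3, 4}  B2 = {1, 3}  B3 = {0, 3}  B4 = {3, 5}  B5 = {2, 3}
Tree: B1–B2, B1–B3, B1–B4, B3–B5

The largest bag has 2 vertices, giving width 1; this decomposition certifies tw(G) ≤ 1. G has an edge, so its treewidth is at least 1. Combining the bounds, tw(G) = 1.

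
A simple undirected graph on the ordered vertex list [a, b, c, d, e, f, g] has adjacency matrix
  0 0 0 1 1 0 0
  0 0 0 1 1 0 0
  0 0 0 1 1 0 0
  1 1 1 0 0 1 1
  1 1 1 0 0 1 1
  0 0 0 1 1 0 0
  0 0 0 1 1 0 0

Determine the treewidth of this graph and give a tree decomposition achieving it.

Treewidth 2.
One optimal decomposition is:
Bags: B1 = {a, d, e}  B2 = {d, e, f}  B3 = {b, d, e}  B4 = {d, e, g}  B5 = {c, d, e}
Tree: B1–B2, B2–B3, B3–B4, B4–B5

Every bag has size at most 3, so the width is 3 − 1 = 2 and tw(G) ≤ 2. The edges d–a–e–f–d form a cycle, so G is not a tree and its treewidth is at least 2. Combining the bounds, tw(G) = 2.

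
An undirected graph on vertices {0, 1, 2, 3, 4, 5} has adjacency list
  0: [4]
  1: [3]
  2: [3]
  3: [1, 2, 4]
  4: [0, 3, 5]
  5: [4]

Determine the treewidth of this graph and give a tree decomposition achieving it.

Treewidth 1.
One such decomposition:
Bags: B1 = {3, 4}  B2 = {1, 3}  B3 = {2, 3}  B4 = {0, 4}  B5 = {4, 5}
Tree: B1–B2, B2–B3, B1–B4, B1–B5

The largest bag has 2 vertices, giving width 1; this decomposition certifies tw(G) ≤ 1. G has an edge, so its treewidth is at least 1. Hence tw(G) = 1 exactly.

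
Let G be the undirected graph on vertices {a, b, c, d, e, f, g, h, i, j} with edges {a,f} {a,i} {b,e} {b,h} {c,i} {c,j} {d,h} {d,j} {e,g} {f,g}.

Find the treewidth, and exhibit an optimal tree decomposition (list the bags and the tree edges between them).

Treewidth 2.
Bags: B1 = {b, e, h}  B2 = {e, g, h}  B3 = {f, g, h}  B4 = {a, f, h}  B5 = {a, h, i}  B6 = {c, h, i}  B7 = {c, h, j}  B8 = {d, h, j}
Tree: B1–B2, B2–B3, B3–B4, B4–B5, B5–B6, B6–B7, B7–B8

The largest bag has 3 vertices, giving width 2; this decomposition certifies tw(G) ≤ 2. Since h–b–e–g–f–a–i–c–j–d–h is a cycle in G, G is not acyclic. Forests are exactly the graphs of treewidth ≤ 1, so tw(G) ≥ 2. Combining the bounds, tw(G) = 2.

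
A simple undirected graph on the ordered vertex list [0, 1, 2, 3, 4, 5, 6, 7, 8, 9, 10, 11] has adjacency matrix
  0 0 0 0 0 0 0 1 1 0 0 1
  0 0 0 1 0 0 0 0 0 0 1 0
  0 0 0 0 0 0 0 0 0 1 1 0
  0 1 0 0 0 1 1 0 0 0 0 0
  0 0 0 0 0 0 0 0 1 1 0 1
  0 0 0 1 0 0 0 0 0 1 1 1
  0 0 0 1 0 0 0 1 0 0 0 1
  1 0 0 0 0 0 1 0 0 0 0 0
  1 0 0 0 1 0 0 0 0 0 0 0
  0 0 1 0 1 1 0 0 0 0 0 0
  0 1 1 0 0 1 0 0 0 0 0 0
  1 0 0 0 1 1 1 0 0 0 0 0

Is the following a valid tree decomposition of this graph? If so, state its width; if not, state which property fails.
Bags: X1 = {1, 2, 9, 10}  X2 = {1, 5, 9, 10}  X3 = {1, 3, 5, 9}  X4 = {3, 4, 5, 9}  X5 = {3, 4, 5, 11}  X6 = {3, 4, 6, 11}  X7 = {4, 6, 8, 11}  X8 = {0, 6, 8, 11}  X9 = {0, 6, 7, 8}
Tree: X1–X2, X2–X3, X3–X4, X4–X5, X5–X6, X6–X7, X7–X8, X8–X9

Yes; width 3.

Vertex coverage: the bags together contain {0, 1, 2, 3, 4, 5, 6, 7, 8, 9, 10, 11}, the full vertex set. Edge coverage: each edge of G has both endpoints in at least one bag. Running intersection: for every vertex, the bags containing it form a connected subtree. All three properties hold, so this is a valid tree decomposition of width max|bag| − 1 = 3, and hence tw(G) ≤ 3.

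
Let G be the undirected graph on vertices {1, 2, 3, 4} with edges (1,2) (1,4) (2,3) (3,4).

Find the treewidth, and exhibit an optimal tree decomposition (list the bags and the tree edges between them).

Treewidth 2.
Bags: B1 = {1, 2, 4}  B2 = {2, 3, 4}
Tree: B1–B2

The largest bag has 3 vertices, giving width 2; this decomposition certifies tw(G) ≤ 2. Since 2–1–4–3–2 is a cycle in G, G is not acyclic. Forests are exactly the graphs of treewidth ≤ 1, so tw(G) ≥ 2. Hence tw(G) = 2 exactly.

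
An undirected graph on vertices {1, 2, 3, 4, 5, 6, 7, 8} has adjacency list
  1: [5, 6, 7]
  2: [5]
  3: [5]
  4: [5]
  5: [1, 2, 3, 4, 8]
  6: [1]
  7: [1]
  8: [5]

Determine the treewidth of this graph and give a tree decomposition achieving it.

Treewidth 1.
One such decomposition:
Bags: B1 = {2, 5}  B2 = {3, 5}  B3 = {4, 5}  B4 = {1, 5}  B5 = {1, 7}  B6 = {5, 8}  B7 = {1, 6}
Tree: B1–B2, B1–B3, B2–B4, B4–B5, B2–B6, B4–B7

The largest bag has 2 vertices, giving width 1; this decomposition certifies tw(G) ≤ 1. G has an edge, so its treewidth is at least 1. Hence tw(G) = 1 exactly.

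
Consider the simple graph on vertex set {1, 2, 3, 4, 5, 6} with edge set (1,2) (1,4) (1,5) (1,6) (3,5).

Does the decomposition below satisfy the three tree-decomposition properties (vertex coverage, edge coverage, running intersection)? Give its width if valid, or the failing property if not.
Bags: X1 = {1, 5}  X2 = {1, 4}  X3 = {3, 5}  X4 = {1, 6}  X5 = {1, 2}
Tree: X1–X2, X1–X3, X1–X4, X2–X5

Yes; width 1.

Checking the three conditions: (i) the bags cover all of {1, 2, 3, 4, 5, 6}; (ii) for each edge, some bag contains both endpoints; (iii) the bags containing any fixed vertex form a subtree. All hold, so the decomposition is valid with width 2 − 1 = 1.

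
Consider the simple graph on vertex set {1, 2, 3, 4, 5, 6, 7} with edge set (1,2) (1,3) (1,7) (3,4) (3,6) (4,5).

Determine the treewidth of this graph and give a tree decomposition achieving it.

Treewidth 1.
One optimal decomposition is:
Bags: B1 = {3, 4}  B2 = {3, 6}  B3 = {1, 3}  B4 = {1, 2}  B5 = {1, 7}  B6 = {4, 5}
Tree: B1–B2, B1–B3, B3–B4, B3–B5, B1–B6

Each bag holds 2 vertices, so the decomposition has width 1, which upper-bounds the treewidth. Since G has at least one edge (e.g. 3–4), it is not an edgeless graph, so tw(G) ≥ 1. Hence tw(G) = 1 exactly.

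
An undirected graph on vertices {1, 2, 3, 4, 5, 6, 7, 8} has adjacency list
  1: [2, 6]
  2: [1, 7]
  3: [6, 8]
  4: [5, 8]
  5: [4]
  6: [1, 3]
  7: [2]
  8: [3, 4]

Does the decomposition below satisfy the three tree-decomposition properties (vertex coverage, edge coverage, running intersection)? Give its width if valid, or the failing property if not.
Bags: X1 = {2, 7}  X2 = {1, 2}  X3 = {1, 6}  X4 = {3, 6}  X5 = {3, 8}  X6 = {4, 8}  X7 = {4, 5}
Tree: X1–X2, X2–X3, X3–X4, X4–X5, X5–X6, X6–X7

Yes; width 1.

Every vertex of G appears in some bag (union = {1, 2, 3, 4, 5, 6, 7, 8}); every edge is covered by a bag; and for each vertex v the set of bags containing v is connected in the bag tree. The decomposition is therefore valid. The largest bag has 2 vertices, so the width is 1.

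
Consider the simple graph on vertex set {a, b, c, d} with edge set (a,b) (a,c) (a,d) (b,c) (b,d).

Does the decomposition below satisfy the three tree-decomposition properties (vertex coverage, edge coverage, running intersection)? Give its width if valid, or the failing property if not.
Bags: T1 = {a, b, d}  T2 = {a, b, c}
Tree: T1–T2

Vertex coverage: the bags together contain {a, b, c, d}, the full vertex set. Edge coverage: each edge of G has both endpoints in at least one bag. Running intersection: for every vertex, the bags containing it form a connected subtree. All three properties hold, so this is a valid tree decomposition of width max|bag| − 1 = 2, and hence tw(G) ≤ 2.

Yes; width 2.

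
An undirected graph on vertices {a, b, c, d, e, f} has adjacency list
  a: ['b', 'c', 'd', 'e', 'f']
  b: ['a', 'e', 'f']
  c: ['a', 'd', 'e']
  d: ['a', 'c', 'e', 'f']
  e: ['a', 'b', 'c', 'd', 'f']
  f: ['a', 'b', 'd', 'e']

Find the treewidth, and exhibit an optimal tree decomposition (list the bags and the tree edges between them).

Treewidth 3.
One such decomposition:
Bags: B1 = {a, d, e, f}  B2 = {a, b, e, f}  B3 = {a, c, d, e}
Tree: B1–B2, B1–B3

Every bag has size at most 4, so the width is 4 − 1 = 3 and tw(G) ≤ 3. Conversely, {a, c, d, e} is a clique of size 4, and the vertices of any clique must share a bag in every tree decomposition; so some bag has ≥ 4 vertices and tw(G) ≥ 3. Combining the bounds, tw(G) = 3.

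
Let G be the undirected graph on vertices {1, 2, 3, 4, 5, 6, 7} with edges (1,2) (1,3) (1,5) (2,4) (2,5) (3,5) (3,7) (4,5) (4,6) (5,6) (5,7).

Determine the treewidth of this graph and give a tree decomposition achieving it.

Every bag has size at most 3, so the width is 3 − 1 = 2 and tw(G) ≤ 2. On the other hand G contains the 3-clique {1, 2, 5}. A clique must lie in a single bag of any decomposition, so no decomposition can have width below 2. Combining the bounds, tw(G) = 2.

Treewidth 2.
One optimal decomposition is:
Bags: B1 = {1, 2, 5}  B2 = {1, 3, 5}  B3 = {2, 4, 5}  B4 = {4, 5, 6}  B5 = {3, 5, 7}
Tree: B1–B2, B1–B3, B3–B4, B2–B5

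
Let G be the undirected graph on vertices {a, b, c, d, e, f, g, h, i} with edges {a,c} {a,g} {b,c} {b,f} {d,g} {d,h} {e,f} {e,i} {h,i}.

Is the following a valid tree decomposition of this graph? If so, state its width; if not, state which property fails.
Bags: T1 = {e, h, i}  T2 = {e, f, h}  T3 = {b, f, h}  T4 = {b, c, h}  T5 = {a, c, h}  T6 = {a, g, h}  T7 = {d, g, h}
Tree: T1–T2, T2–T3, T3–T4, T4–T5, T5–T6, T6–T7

Vertex coverage: the bags together contain {a, b, c, d, e, f, g, h, i}, the full vertex set. Edge coverage: each edge of G has both endpoints in at least one bag. Running intersection: for every vertex, the bags containing it form a connected subtree. All three properties hold, so this is a valid tree decomposition of width max|bag| − 1 = 2, and hence tw(G) ≤ 2.

Yes; width 2.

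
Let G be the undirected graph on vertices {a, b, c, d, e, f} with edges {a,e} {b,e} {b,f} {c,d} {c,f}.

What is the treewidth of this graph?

1

A width-1 tree decomposition is:
Bags: B1 = {a, e}  B2 = {b, e}  B3 = {b, f}  B4 = {c, f}  B5 = {c, d}
Tree: B1–B2, B2–B3, B3–B4, B4–B5
Every bag has size at most 2, so the width is 2 − 1 = 1 and tw(G) ≤ 1. G has an edge, so its treewidth is at least 1. The upper and lower bounds meet at 1, so that is the treewidth.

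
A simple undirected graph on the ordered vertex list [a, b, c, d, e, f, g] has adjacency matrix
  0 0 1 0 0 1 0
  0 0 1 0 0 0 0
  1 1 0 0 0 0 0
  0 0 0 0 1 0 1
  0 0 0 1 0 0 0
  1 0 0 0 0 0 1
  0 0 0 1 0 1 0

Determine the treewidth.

1

A width-1 tree decomposition is:
Bags: B1 = {d, e}  B2 = {d, g}  B3 = {f, g}  B4 = {a, f}  B5 = {a, c}  B6 = {b, c}
Tree: B1–B2, B2–B3, B3–B4, B4–B5, B5–B6
Each bag holds 2 vertices, so the decomposition has width 1, which upper-bounds the treewidth. Since G has at least one edge (e.g. e–d), it is not an edgeless graph, so tw(G) ≥ 1. Hence tw(G) = 1 exactly.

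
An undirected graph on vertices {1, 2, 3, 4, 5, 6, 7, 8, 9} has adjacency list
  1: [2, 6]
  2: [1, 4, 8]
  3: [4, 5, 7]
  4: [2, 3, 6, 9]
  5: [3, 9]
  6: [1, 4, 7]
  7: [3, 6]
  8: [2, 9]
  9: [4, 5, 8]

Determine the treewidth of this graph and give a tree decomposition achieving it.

Treewidth 3.
One such decomposition:
Bags: B1 = {1, 3, 6, 7}  B2 = {1, 3, 4, 6}  B3 = {1, 2, 3, 4}  B4 = {2, 3, 4, 5}  B5 = {2, 4, 5, 9}  B6 = {2, 5, 8, 9}
Tree: B1–B2, B2–B3, B3–B4, B4–B5, B5–B6

Every bag has size at most 4, so the width is 4 − 1 = 3 and tw(G) ≤ 3. For the lower bound: the 4 vertex sets {1,6,7}, {3}, {4}, {2,5,8,9} are disjoint, each induces a connected subgraph, and every pair is joined by at least one edge of G. Contracting each set to a single vertex therefore yields K_{4} as a minor, and since treewidth is minor-monotone, tw(G) ≥ tw(K_{4}) = 3. Hence tw(G) = 3 exactly.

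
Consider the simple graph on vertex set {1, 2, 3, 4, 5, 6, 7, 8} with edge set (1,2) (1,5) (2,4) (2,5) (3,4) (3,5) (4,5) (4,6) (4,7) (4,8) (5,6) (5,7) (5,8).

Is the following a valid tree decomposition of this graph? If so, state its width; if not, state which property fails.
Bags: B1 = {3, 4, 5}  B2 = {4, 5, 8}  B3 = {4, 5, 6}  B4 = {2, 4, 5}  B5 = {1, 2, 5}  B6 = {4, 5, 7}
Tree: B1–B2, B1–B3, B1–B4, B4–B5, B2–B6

Yes; width 2.

Checking the three conditions: (i) the bags cover all of {1, 2, 3, 4, 5, 6, 7, 8}; (ii) for each edge, some bag contains both endpoints; (iii) the bags containing any fixed vertex form a subtree. All hold, so the decomposition is valid with width 3 − 1 = 2.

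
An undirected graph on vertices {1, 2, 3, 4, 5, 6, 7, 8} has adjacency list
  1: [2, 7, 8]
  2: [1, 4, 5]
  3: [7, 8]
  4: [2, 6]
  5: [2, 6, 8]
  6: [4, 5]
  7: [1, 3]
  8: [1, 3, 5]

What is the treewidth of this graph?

2

A width-2 tree decomposition is:
Bags: B1 = {4, 5, 6}  B2 = {2, 4, 5}  B3 = {2, 5, 8}  B4 = {1, 2, 8}  B5 = {1, 3, 8}  B6 = {1, 3, 7}
Tree: B1–B2, B2–B3, B3–B4, B4–B5, B5–B6
Each bag holds 3 vertices, so the decomposition has width 2, which upper-bounds the treewidth. The edges 6–4–2–5–6 form a cycle, so G is not a tree and its treewidth is at least 2. Therefore the treewidth is 2.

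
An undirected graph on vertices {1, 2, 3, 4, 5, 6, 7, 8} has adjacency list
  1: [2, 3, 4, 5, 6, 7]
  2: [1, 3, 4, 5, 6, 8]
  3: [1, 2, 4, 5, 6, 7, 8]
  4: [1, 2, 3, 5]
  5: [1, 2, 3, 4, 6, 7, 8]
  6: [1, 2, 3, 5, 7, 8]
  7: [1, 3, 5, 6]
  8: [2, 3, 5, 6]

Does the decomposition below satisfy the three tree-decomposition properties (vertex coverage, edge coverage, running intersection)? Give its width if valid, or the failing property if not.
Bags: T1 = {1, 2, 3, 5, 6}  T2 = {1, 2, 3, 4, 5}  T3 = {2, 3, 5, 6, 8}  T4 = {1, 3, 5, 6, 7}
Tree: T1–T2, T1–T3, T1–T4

Checking the three conditions: (i) the bags cover all of {1, 2, 3, 4, 5, 6, 7, 8}; (ii) for each edge, some bag contains both endpoints; (iii) the bags containing any fixed vertex form a subtree. All hold, so the decomposition is valid with width 5 − 1 = 4.

Yes; width 4.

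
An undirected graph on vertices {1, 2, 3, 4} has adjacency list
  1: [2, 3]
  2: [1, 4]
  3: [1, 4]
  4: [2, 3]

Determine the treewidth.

A width-2 tree decomposition is:
Bags: B1 = {2, 3, 4}  B2 = {1, 2, 3}
Tree: B1–B2
Each bag holds 3 vertices, so the decomposition has width 2, which upper-bounds the treewidth. For the lower bound, G contains the cycle 3–4–2–1–3, so G is not a forest; only forests have treewidth ≤ 1, hence tw(G) ≥ 2. The upper and lower bounds meet at 2, so that is the treewidth.

2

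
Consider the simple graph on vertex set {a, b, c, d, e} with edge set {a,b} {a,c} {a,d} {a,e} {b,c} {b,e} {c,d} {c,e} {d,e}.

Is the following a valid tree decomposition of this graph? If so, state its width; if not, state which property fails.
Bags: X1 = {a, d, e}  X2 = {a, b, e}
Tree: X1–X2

No — vertex c appears in no bag.

A tree decomposition must satisfy three properties: every vertex lies in some bag; for every edge, both endpoints lie together in some bag; and for every vertex, the bags containing it form a connected subtree. Here vertex c appears in no bag, so the decomposition is invalid.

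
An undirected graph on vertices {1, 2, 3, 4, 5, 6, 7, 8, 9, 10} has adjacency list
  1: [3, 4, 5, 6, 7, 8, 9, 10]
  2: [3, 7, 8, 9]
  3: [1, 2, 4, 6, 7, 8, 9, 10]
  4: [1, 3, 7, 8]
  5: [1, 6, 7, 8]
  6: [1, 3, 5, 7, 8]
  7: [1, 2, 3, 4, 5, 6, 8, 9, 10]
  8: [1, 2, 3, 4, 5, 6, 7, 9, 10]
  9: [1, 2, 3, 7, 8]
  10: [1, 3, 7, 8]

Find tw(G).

4

A width-4 tree decomposition is:
Bags: B1 = {1, 3, 4, 7, 8}  B2 = {1, 3, 6, 7, 8}  B3 = {1, 3, 7, 8, 10}  B4 = {1, 3, 7, 8, 9}  B5 = {1, 5, 6, 7, 8}  B6 = {2, 3, 7, 8, 9}
Tree: B1–B2, B2–B3, B2–B4, B2–B5, B4–B6
The largest bag has 5 vertices, giving width 4; this decomposition certifies tw(G) ≤ 4. On the other hand G contains the 5-clique {1, 3, 7, 8, 9}. A clique must lie in a single bag of any decomposition, so no decomposition can have width below 4. Hence tw(G) = 4 exactly.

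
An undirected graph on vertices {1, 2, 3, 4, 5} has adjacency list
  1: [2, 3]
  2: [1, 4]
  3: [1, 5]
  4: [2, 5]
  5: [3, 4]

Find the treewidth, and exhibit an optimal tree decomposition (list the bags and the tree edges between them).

Treewidth 2.
One optimal decomposition is:
Bags: B1 = {1, 3, 5}  B2 = {1, 2, 5}  B3 = {2, 4, 5}
Tree: B1–B2, B2–B3

Each bag holds 3 vertices, so the decomposition has width 2, which upper-bounds the treewidth. Since 5–3–1–2–4–5 is a cycle in G, G is not acyclic. Forests are exactly the graphs of treewidth ≤ 1, so tw(G) ≥ 2. Combining the bounds, tw(G) = 2.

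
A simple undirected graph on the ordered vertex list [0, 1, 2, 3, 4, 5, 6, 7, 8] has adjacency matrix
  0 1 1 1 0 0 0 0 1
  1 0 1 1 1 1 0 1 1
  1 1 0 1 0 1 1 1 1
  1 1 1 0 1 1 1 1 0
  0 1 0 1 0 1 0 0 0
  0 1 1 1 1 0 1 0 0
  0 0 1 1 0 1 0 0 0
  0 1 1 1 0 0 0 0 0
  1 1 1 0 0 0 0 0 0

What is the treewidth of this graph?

3

A width-3 tree decomposition is:
Bags: B1 = {1, 2, 3, 5}  B2 = {1, 3, 4, 5}  B3 = {2, 3, 5, 6}  B4 = {0, 1, 2, 3}  B5 = {1, 2, 3, 7}  B6 = {0, 1, 2, 8}
Tree: B1–B2, B1–B3, B1–B4, B4–B5, B4–B6
Each bag holds 4 vertices, so the decomposition has width 3, which upper-bounds the treewidth. For the lower bound, the 4 vertices {0, 1, 2, 8} are pairwise adjacent, and any tree decomposition puts a clique entirely inside one bag — forcing width ≥ 3. Therefore the treewidth is 3.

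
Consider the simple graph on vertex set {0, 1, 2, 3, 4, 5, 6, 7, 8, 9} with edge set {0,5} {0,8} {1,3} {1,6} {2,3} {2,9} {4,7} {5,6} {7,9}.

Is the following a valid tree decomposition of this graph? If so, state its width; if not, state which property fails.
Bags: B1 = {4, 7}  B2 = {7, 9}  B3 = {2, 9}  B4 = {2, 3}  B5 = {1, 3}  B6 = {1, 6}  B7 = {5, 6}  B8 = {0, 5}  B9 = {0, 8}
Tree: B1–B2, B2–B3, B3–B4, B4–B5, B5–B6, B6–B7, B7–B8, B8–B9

Yes; width 1.

Every vertex of G appears in some bag (union = {0, 1, 2, 3, 4, 5, 6, 7, 8, 9}); every edge is covered by a bag; and for each vertex v the set of bags containing v is connected in the bag tree. The decomposition is therefore valid. The largest bag has 2 vertices, so the width is 1.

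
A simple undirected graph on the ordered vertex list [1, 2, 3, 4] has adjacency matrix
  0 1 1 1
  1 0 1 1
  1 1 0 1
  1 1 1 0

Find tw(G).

A width-3 tree decomposition is:
Bags: B1 = {1, 2, 3, 4}
Tree: (single bag)
With just one bag of size 4, the width is 4 − 1 = 3, so tw(G) ≤ 3. On the other hand G contains the 4-clique {1, 2, 3, 4}. A clique must lie in a single bag of any decomposition, so no decomposition can have width below 3. Combining the bounds, tw(G) = 3.

3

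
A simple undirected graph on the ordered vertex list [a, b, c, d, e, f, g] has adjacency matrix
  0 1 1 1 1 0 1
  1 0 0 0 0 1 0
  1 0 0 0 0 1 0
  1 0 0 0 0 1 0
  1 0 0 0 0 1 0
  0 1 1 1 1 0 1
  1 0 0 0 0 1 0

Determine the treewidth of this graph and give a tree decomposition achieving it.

Treewidth 2.
Bags: B1 = {a, c, f}  B2 = {a, d, f}  B3 = {a, b, f}  B4 = {a, e, f}  B5 = {a, f, g}
Tree: B1–B2, B2–B3, B3–B4, B4–B5

The largest bag has 3 vertices, giving width 2; this decomposition certifies tw(G) ≤ 2. For the lower bound, G contains the cycle a–c–f–d–a, so G is not a forest; only forests have treewidth ≤ 1, hence tw(G) ≥ 2. The upper and lower bounds meet at 2, so that is the treewidth.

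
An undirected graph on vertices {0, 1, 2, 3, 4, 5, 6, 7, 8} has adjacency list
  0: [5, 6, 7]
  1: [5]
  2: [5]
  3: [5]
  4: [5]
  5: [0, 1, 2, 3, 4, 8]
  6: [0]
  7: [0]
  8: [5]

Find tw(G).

A width-1 tree decomposition is:
Bags: B1 = {0, 5}  B2 = {2, 5}  B3 = {4, 5}  B4 = {0, 7}  B5 = {0, 6}  B6 = {5, 8}  B7 = {3, 5}  B8 = {1, 5}
Tree: B1–B2, B2–B3, B1–B4, B4–B5, B3–B6, B3–B7, B1–B8
Each bag holds 2 vertices, so the decomposition has width 1, which upper-bounds the treewidth. Any graph with an edge has treewidth ≥ 1, and G has the edge 5–0. The upper and lower bounds meet at 1, so that is the treewidth.

1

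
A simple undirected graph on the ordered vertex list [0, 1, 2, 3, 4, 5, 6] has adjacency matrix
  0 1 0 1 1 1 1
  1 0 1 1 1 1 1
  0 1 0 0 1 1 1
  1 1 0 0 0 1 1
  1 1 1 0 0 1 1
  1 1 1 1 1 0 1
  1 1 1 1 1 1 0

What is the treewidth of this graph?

4

A width-4 tree decomposition is:
Bags: B1 = {1, 2, 4, 5, 6}  B2 = {0, 1, 4, 5, 6}  B3 = {0, 1, 3, 5, 6}
Tree: B1–B2, B2–B3
Every bag has size at most 5, so the width is 5 − 1 = 4 and tw(G) ≤ 4. For the lower bound, the 5 vertices {0, 1, 3, 5, 6} are pairwise adjacent, and any tree decomposition puts a clique entirely inside one bag — forcing width ≥ 4. Combining the bounds, tw(G) = 4.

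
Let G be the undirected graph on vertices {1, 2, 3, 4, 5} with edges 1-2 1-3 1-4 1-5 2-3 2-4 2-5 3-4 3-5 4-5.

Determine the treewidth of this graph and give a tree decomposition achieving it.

Treewidth 4.
Bags: B1 = {1, 2, 3, 4, 5}
Tree: (single bag)

A single bag containing all 5 vertices is trivially a valid decomposition of width 4. Conversely, {1, 2, 3, 4, 5} is a clique of size 5, and the vertices of any clique must share a bag in every tree decomposition; so some bag has ≥ 5 vertices and tw(G) ≥ 4. The upper and lower bounds meet at 4, so that is the treewidth.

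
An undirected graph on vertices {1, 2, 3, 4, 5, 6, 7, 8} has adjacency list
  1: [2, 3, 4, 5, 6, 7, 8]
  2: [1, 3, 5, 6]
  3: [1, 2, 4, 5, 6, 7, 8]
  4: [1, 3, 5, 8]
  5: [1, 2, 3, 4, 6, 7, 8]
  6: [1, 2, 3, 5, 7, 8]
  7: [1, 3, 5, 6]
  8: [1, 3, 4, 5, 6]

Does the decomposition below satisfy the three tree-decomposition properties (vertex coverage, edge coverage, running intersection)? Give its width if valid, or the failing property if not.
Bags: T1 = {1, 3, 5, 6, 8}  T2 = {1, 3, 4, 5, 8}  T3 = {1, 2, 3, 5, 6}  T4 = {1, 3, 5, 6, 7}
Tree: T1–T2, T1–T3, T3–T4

Vertex coverage: the bags together contain {1, 2, 3, 4, 5, 6, 7, 8}, the full vertex set. Edge coverage: each edge of G has both endpoints in at least one bag. Running intersection: for every vertex, the bags containing it form a connected subtree. All three properties hold, so this is a valid tree decomposition of width max|bag| − 1 = 4, and hence tw(G) ≤ 4.

Yes; width 4.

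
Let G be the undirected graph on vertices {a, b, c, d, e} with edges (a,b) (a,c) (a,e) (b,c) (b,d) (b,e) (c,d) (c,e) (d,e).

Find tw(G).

A width-3 tree decomposition is:
Bags: B1 = {a, b, c, e}  B2 = {b, c, d, e}
Tree: B1–B2
Each bag holds 4 vertices, so the decomposition has width 3, which upper-bounds the treewidth. On the other hand G contains the 4-clique {b, c, d, e}. A clique must lie in a single bag of any decomposition, so no decomposition can have width below 3. The upper and lower bounds meet at 3, so that is the treewidth.

3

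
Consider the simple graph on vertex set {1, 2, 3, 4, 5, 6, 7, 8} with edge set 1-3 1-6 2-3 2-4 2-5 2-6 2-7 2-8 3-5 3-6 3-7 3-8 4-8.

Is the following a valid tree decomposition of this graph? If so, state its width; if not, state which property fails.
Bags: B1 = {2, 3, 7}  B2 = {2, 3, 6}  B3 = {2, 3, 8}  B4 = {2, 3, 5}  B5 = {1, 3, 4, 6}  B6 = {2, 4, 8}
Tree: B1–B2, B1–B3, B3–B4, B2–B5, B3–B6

No — bags containing vertex 4 are not connected in the tree.

A tree decomposition must satisfy three properties: every vertex lies in some bag; for every edge, both endpoints lie together in some bag; and for every vertex, the bags containing it form a connected subtree. Here bags containing vertex 4 are not connected in the tree, so the decomposition is invalid.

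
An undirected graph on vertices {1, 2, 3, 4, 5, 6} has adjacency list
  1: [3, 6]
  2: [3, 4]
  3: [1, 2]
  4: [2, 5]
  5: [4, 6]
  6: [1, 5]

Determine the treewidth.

2

A width-2 tree decomposition is:
Bags: B1 = {1, 2, 3}  B2 = {1, 2, 6}  B3 = {2, 5, 6}  B4 = {2, 4, 5}
Tree: B1–B2, B2–B3, B3–B4
The largest bag has 3 vertices, giving width 2; this decomposition certifies tw(G) ≤ 2. For the lower bound, G contains the cycle 2–3–1–6–5–4–2, so G is not a forest; only forests have treewidth ≤ 1, hence tw(G) ≥ 2. The upper and lower bounds meet at 2, so that is the treewidth.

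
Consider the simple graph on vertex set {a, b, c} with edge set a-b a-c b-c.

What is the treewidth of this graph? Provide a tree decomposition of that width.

Treewidth 2.
One such decomposition:
Bags: B1 = {a, b, c}
Tree: (single bag)

With just one bag of size 3, the width is 3 − 1 = 2, so tw(G) ≤ 2. On the other hand G contains the 3-clique {a, b, c}. A clique must lie in a single bag of any decomposition, so no decomposition can have width below 2. The upper and lower bounds meet at 2, so that is the treewidth.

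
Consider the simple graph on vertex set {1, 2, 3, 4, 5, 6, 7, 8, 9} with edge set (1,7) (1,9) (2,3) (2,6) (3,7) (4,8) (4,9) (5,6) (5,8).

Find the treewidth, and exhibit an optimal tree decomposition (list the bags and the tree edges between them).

Treewidth 2.
Bags: B1 = {1, 3, 7}  B2 = {1, 2, 3}  B3 = {1, 2, 6}  B4 = {1, 5, 6}  B5 = {1, 5, 8}  B6 = {1, 4, 8}  B7 = {1, 4, 9}
Tree: B1–B2, B2–B3, B3–B4, B4–B5, B5–B6, B6–B7

Each bag holds 3 vertices, so the decomposition has width 2, which upper-bounds the treewidth. For the lower bound, G contains the cycle 1–7–3–2–6–5–8–4–9–1, so G is not a forest; only forests have treewidth ≤ 1, hence tw(G) ≥ 2. Hence tw(G) = 2 exactly.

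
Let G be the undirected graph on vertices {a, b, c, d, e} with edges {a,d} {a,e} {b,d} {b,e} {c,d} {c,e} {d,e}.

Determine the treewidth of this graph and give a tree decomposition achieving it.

Treewidth 2.
One such decomposition:
Bags: B1 = {c, d, e}  B2 = {b, d, e}  B3 = {a, d, e}
Tree: B1–B2, B1–B3

Each bag holds 3 vertices, so the decomposition has width 2, which upper-bounds the treewidth. Conversely, {c, d, e} is a clique of size 3, and the vertices of any clique must share a bag in every tree decomposition; so some bag has ≥ 3 vertices and tw(G) ≥ 2. The upper and lower bounds meet at 2, so that is the treewidth.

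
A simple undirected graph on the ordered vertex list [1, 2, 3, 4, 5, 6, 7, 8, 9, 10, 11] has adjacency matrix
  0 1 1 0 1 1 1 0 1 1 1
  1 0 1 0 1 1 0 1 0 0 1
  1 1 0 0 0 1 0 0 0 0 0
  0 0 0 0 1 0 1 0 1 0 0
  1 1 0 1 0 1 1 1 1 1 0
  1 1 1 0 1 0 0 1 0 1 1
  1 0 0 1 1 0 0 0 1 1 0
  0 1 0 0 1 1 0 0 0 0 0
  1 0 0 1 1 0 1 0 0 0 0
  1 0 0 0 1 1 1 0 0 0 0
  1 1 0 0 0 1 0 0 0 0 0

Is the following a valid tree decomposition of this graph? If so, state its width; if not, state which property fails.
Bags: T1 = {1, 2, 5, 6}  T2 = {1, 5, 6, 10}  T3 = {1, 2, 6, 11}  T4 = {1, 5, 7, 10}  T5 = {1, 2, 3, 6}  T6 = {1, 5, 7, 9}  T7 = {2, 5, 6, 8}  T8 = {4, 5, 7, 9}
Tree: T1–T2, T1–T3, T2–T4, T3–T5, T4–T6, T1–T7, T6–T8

Checking the three conditions: (i) the bags cover all of {1, 2, 3, 4, 5, 6, 7, 8, 9, 10, 11}; (ii) for each edge, some bag contains both endpoints; (iii) the bags containing any fixed vertex form a subtree. All hold, so the decomposition is valid with width 4 − 1 = 3.

Yes; width 3.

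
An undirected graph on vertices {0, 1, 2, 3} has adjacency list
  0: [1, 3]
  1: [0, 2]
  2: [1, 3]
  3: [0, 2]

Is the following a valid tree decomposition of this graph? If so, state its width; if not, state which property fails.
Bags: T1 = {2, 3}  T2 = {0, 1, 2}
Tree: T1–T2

No — edge (0,3) lies in no bag.

A tree decomposition must satisfy three properties: every vertex lies in some bag; for every edge, both endpoints lie together in some bag; and for every vertex, the bags containing it form a connected subtree. Here edge (0,3) lies in no bag, so the decomposition is invalid.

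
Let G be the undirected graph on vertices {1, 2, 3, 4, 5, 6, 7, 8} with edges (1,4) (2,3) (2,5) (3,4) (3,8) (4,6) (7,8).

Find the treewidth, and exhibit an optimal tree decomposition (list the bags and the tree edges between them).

Every bag has size at most 2, so the width is 2 − 1 = 1 and tw(G) ≤ 1. G has an edge, so its treewidth is at least 1. Combining the bounds, tw(G) = 1.

Treewidth 1.
One optimal decomposition is:
Bags: B1 = {4, 6}  B2 = {3, 4}  B3 = {3, 8}  B4 = {7, 8}  B5 = {2, 3}  B6 = {2, 5}  B7 = {1, 4}
Tree: B1–B2, B2–B3, B3–B4, B2–B5, B5–B6, B1–B7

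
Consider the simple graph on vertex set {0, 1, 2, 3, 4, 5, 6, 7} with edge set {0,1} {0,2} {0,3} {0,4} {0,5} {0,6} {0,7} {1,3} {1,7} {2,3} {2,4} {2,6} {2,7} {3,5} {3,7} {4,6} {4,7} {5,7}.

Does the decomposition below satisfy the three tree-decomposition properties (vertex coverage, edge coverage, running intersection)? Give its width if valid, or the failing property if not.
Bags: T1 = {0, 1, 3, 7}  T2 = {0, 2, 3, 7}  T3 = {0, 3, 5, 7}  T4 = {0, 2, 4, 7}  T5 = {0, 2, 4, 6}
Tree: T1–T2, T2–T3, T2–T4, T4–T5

Yes; width 3.

Checking the three conditions: (i) the bags cover all of {0, 1, 2, 3, 4, 5, 6, 7}; (ii) for each edge, some bag contains both endpoints; (iii) the bags containing any fixed vertex form a subtree. All hold, so the decomposition is valid with width 4 − 1 = 3.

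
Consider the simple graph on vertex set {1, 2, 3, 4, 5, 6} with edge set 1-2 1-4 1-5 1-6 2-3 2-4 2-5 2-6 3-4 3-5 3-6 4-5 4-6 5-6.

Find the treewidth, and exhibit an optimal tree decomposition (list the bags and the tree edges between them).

The largest bag has 5 vertices, giving width 4; this decomposition certifies tw(G) ≤ 4. Conversely, {1, 2, 4, 5, 6} is a clique of size 5, and the vertices of any clique must share a bag in every tree decomposition; so some bag has ≥ 5 vertices and tw(G) ≥ 4. Therefore the treewidth is 4.

Treewidth 4.
One optimal decomposition is:
Bags: B1 = {2, 3, 4, 5, 6}  B2 = {1, 2, 4, 5, 6}
Tree: B1–B2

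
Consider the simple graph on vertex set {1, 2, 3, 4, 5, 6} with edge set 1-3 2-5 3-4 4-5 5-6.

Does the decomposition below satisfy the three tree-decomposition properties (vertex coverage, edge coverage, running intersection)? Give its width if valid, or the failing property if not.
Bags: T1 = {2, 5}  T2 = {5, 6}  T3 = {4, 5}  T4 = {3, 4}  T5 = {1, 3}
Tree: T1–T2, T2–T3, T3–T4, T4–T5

Yes; width 1.

Checking the three conditions: (i) the bags cover all of {1, 2, 3, 4, 5, 6}; (ii) for each edge, some bag contains both endpoints; (iii) the bags containing any fixed vertex form a subtree. All hold, so the decomposition is valid with width 2 − 1 = 1.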